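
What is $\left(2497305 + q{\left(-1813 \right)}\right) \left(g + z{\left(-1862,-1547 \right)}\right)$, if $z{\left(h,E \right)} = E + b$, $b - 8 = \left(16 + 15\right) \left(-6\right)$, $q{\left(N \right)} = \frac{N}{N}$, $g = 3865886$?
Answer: $9649992450266$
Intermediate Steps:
$q{\left(N \right)} = 1$
$b = -178$ ($b = 8 + \left(16 + 15\right) \left(-6\right) = 8 + 31 \left(-6\right) = 8 - 186 = -178$)
$z{\left(h,E \right)} = -178 + E$ ($z{\left(h,E \right)} = E - 178 = -178 + E$)
$\left(2497305 + q{\left(-1813 \right)}\right) \left(g + z{\left(-1862,-1547 \right)}\right) = \left(2497305 + 1\right) \left(3865886 - 1725\right) = 2497306 \left(3865886 - 1725\right) = 2497306 \cdot 3864161 = 9649992450266$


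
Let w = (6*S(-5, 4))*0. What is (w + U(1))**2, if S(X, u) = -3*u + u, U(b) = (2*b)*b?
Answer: 4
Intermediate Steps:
U(b) = 2*b**2
S(X, u) = -2*u
w = 0 (w = (6*(-2*4))*0 = (6*(-8))*0 = -48*0 = 0)
(w + U(1))**2 = (0 + 2*1**2)**2 = (0 + 2*1)**2 = (0 + 2)**2 = 2**2 = 4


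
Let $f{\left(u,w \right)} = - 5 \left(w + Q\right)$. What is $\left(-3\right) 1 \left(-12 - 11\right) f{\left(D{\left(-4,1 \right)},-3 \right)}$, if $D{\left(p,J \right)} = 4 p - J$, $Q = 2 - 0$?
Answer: $345$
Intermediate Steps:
$Q = 2$ ($Q = 2 + 0 = 2$)
$D{\left(p,J \right)} = - J + 4 p$
$f{\left(u,w \right)} = -10 - 5 w$ ($f{\left(u,w \right)} = - 5 \left(w + 2\right) = - 5 \left(2 + w\right) = -10 - 5 w$)
$\left(-3\right) 1 \left(-12 - 11\right) f{\left(D{\left(-4,1 \right)},-3 \right)} = \left(-3\right) 1 \left(-12 - 11\right) \left(-10 - -15\right) = - 3 \left(-12 - 11\right) \left(-10 + 15\right) = \left(-3\right) \left(-23\right) 5 = 69 \cdot 5 = 345$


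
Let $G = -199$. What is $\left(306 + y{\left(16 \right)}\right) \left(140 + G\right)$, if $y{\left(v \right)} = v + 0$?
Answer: $-18998$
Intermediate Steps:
$y{\left(v \right)} = v$
$\left(306 + y{\left(16 \right)}\right) \left(140 + G\right) = \left(306 + 16\right) \left(140 - 199\right) = 322 \left(-59\right) = -18998$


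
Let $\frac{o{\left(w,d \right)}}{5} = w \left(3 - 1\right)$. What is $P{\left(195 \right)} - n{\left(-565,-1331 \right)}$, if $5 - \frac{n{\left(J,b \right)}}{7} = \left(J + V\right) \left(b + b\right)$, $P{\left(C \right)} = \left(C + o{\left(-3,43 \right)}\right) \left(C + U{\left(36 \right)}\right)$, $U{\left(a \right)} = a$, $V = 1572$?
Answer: $-18726358$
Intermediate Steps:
$o{\left(w,d \right)} = 10 w$ ($o{\left(w,d \right)} = 5 w \left(3 - 1\right) = 5 w 2 = 5 \cdot 2 w = 10 w$)
$P{\left(C \right)} = \left(-30 + C\right) \left(36 + C\right)$ ($P{\left(C \right)} = \left(C + 10 \left(-3\right)\right) \left(C + 36\right) = \left(C - 30\right) \left(36 + C\right) = \left(-30 + C\right) \left(36 + C\right)$)
$n{\left(J,b \right)} = 35 - 14 b \left(1572 + J\right)$ ($n{\left(J,b \right)} = 35 - 7 \left(J + 1572\right) \left(b + b\right) = 35 - 7 \left(1572 + J\right) 2 b = 35 - 7 \cdot 2 b \left(1572 + J\right) = 35 - 14 b \left(1572 + J\right)$)
$P{\left(195 \right)} - n{\left(-565,-1331 \right)} = \left(-1080 + 195^{2} + 6 \cdot 195\right) - \left(35 - -29292648 - \left(-7910\right) \left(-1331\right)\right) = \left(-1080 + 38025 + 1170\right) - \left(35 + 29292648 - 10528210\right) = 38115 - 18764473 = -18726358$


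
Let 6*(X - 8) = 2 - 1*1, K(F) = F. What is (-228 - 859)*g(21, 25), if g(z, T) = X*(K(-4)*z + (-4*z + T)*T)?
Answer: 83037017/6 ≈ 1.3840e+7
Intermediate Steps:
X = 49/6 (X = 8 + (2 - 1*1)/6 = 8 + (2 - 1)/6 = 8 + (⅙)*1 = 8 + ⅙ = 49/6 ≈ 8.1667)
g(z, T) = -98*z/3 + 49*T*(T - 4*z)/6 (g(z, T) = 49*(-4*z + (-4*z + T)*T)/6 = 49*(-4*z + (T - 4*z)*T)/6 = 49*(-4*z + T*(T - 4*z))/6 = -98*z/3 + 49*T*(T - 4*z)/6)
(-228 - 859)*g(21, 25) = (-228 - 859)*(-98/3*21 + (49/6)*25² - 98/3*25*21) = -1087*(-686 + (49/6)*625 - 17150) = -1087*(-686 + 30625/6 - 17150) = -1087*(-76391/6) = 83037017/6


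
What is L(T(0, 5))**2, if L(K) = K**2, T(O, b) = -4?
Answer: 256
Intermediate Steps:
L(T(0, 5))**2 = ((-4)**2)**2 = 16**2 = 256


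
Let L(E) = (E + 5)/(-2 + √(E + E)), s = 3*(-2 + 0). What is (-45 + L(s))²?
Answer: (-16379*I + 16020*√3)/(8*(√3 - I)) ≈ 2013.7 - 19.431*I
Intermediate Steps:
s = -6 (s = 3*(-2) = -6)
L(E) = (5 + E)/(-2 + √2*√E) (L(E) = (5 + E)/(-2 + √(2*E)) = (5 + E)/(-2 + √2*√E))
(-45 + L(s))² = (-45 + (5 - 6)/(-2 + √2*√(-6)))² = (-45 - 1/(-2 + √2*(I*√6)))² = (-45 - 1/(-2 + 2*I*√3))²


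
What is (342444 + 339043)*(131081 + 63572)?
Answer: 132653489011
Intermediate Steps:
(342444 + 339043)*(131081 + 63572) = 681487*194653 = 132653489011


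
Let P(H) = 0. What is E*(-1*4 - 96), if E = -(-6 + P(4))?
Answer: -600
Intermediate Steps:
E = 6 (E = -(-6 + 0) = -1*(-6) = 6)
E*(-1*4 - 96) = 6*(-1*4 - 96) = 6*(-4 - 96) = 6*(-100) = -600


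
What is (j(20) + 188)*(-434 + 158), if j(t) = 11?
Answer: -54924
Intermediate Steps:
(j(20) + 188)*(-434 + 158) = (11 + 188)*(-434 + 158) = 199*(-276) = -54924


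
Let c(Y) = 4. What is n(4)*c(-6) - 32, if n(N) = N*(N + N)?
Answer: 96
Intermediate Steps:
n(N) = 2*N² (n(N) = N*(2*N) = 2*N²)
n(4)*c(-6) - 32 = (2*4²)*4 - 32 = (2*16)*4 - 32 = 32*4 - 32 = 128 - 32 = 96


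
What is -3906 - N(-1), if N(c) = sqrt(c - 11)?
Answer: -3906 - 2*I*sqrt(3) ≈ -3906.0 - 3.4641*I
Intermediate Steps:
N(c) = sqrt(-11 + c)
-3906 - N(-1) = -3906 - sqrt(-11 - 1) = -3906 - sqrt(-12) = -3906 - 2*I*sqrt(3)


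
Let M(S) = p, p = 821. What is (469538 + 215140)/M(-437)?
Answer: 684678/821 ≈ 833.96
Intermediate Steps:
M(S) = 821
(469538 + 215140)/M(-437) = (469538 + 215140)/821 = 684678*(1/821) = 684678/821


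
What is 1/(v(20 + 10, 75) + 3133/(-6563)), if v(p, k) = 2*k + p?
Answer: 6563/1178207 ≈ 0.0055703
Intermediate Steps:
v(p, k) = p + 2*k
1/(v(20 + 10, 75) + 3133/(-6563)) = 1/(((20 + 10) + 2*75) + 3133/(-6563)) = 1/((30 + 150) + 3133*(-1/6563)) = 1/(180 - 3133/6563) = 1/(1178207/6563) = 6563/1178207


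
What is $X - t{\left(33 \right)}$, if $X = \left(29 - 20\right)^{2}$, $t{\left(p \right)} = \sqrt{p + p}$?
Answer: $81 - \sqrt{66} \approx 72.876$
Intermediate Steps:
$t{\left(p \right)} = \sqrt{2} \sqrt{p}$ ($t{\left(p \right)} = \sqrt{2 p} = \sqrt{2} \sqrt{p}$)
$X = 81$ ($X = 9^{2} = 81$)
$X - t{\left(33 \right)} = 81 - \sqrt{2} \sqrt{33} = 81 - \sqrt{66}$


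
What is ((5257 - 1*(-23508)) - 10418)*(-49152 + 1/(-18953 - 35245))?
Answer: -48875308959659/54198 ≈ -9.0179e+8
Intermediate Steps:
((5257 - 1*(-23508)) - 10418)*(-49152 + 1/(-18953 - 35245)) = ((5257 + 23508) - 10418)*(-49152 + 1/(-54198)) = (28765 - 10418)*(-49152 - 1/54198) = 18347*(-2663940097/54198) = -48875308959659/54198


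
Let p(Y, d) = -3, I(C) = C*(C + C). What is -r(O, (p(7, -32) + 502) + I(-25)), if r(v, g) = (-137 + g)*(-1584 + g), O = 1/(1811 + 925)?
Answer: -265980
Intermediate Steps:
I(C) = 2*C² (I(C) = C*(2*C) = 2*C²)
O = 1/2736 ≈ 0.00036550
r(v, g) = (-1584 + g)*(-137 + g)
-r(O, (p(7, -32) + 502) + I(-25)) = -(217008 + ((-3 + 502) + 2*(-25)²)² - 1721*((-3 + 502) + 2*(-25)²)) = -(217008 + (499 + 2*625)² - 1721*(499 + 2*625)) = -(217008 + (499 + 1250)² - 1721*(499 + 1250)) = -(217008 + 1749² - 1721*1749) = -(217008 + 3059001 - 3010029) = -1*265980 = -265980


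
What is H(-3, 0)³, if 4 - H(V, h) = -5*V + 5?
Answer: -4096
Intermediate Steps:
H(V, h) = -1 + 5*V (H(V, h) = 4 - (-5*V + 5) = 4 - (5 - 5*V) = 4 + (-5 + 5*V) = -1 + 5*V)
H(-3, 0)³ = (-1 + 5*(-3))³ = (-1 - 15)³ = (-16)³ = -4096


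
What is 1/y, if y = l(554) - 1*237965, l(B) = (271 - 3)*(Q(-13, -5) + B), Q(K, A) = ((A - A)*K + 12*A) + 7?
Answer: -1/103697 ≈ -9.6435e-6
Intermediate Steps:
Q(K, A) = 7 + 12*A (Q(K, A) = (0*K + 12*A) + 7 = (0 + 12*A) + 7 = 12*A + 7 = 7 + 12*A)
l(B) = -14204 + 268*B (l(B) = (271 - 3)*((7 + 12*(-5)) + B) = 268*((7 - 60) + B) = 268*(-53 + B) = -14204 + 268*B)
y = -103697 (y = (-14204 + 268*554) - 1*237965 = (-14204 + 148472) - 237965 = 134268 - 237965 = -103697)
1/y = 1/(-103697) = -1/103697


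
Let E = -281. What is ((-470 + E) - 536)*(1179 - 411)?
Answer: -988416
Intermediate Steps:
((-470 + E) - 536)*(1179 - 411) = ((-470 - 281) - 536)*(1179 - 411) = (-751 - 536)*768 = -1287*768 = -988416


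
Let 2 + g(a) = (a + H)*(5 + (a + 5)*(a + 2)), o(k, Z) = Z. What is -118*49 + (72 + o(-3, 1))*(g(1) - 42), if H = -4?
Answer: -14031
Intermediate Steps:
g(a) = -2 + (-4 + a)*(5 + (2 + a)*(5 + a)) (g(a) = -2 + (a - 4)*(5 + (a + 5)*(a + 2)) = -2 + (-4 + a)*(5 + (5 + a)*(2 + a)) = -2 + (-4 + a)*(5 + (2 + a)*(5 + a)))
-118*49 + (72 + o(-3, 1))*(g(1) - 42) = -118*49 + (72 + 1)*((-62 + 1³ - 13*1 + 3*1²) - 42) = -5782 + 73*((-62 + 1 - 13 + 3*1) - 42) = -5782 + 73*((-62 + 1 - 13 + 3) - 42) = -5782 + 73*(-71 - 42) = -5782 + 73*(-113) = -5782 - 8249 = -14031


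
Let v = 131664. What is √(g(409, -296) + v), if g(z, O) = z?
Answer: 17*√457 ≈ 363.42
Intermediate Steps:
√(g(409, -296) + v) = √(409 + 131664) = √132073 = 17*√457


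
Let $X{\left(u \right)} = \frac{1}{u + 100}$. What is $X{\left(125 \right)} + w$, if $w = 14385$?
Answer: $\frac{3236626}{225} \approx 14385.0$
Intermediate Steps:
$X{\left(u \right)} = \frac{1}{100 + u}$
$X{\left(125 \right)} + w = \frac{1}{100 + 125} + 14385 = \frac{1}{225} + 14385 = \frac{3236626}{225}$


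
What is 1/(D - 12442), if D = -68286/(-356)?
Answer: -178/2180533 ≈ -8.1631e-5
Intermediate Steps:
D = 34143/178 (D = -68286*(-1/356) = 34143/178 ≈ 191.81)
1/(D - 12442) = 1/(34143/178 - 12442) = 1/(-2180533/178) = -178/2180533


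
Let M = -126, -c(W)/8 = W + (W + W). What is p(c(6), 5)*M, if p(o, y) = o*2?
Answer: 36288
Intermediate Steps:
c(W) = -24*W (c(W) = -8*(W + (W + W)) = -8*(W + 2*W) = -24*W)
p(o, y) = 2*o
p(c(6), 5)*M = (2*(-24*6))*(-126) = (2*(-144))*(-126) = -288*(-126) = 36288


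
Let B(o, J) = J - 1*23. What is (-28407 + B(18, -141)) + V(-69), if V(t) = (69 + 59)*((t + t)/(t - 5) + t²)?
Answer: 21499801/37 ≈ 5.8108e+5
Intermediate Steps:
V(t) = 128*t² + 256*t/(-5 + t) (V(t) = 128*((2*t)/(-5 + t) + t²) = 128*(2*t/(-5 + t) + t²) = 128*(t² + 2*t/(-5 + t)) = 128*t² + 256*t/(-5 + t))
B(o, J) = -23 + J (B(o, J) = J - 23 = -23 + J)
(-28407 + B(18, -141)) + V(-69) = (-28407 + (-23 - 141)) + 128*(-69)*(2 + (-69)² - 5*(-69))/(-5 - 69) = (-28407 - 164) + 128*(-69)*(2 + 4761 + 345)/(-74) = -28571 + 128*(-69)*(-1/74)*5108 = -28571 + 22556928/37 = 21499801/37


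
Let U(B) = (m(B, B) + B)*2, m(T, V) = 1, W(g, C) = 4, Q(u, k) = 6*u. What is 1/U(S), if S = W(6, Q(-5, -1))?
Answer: ⅒ ≈ 0.10000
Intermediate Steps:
S = 4
U(B) = 2 + 2*B (U(B) = (1 + B)*2 = 2 + 2*B)
1/U(S) = 1/(2 + 2*4) = 1/(2 + 8) = 1/10 = ⅒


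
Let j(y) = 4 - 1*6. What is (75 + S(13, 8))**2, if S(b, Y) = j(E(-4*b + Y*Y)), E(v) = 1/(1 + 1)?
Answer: 5329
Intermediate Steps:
E(v) = 1/2
j(y) = -2 (j(y) = 4 - 6 = -2)
S(b, Y) = -2
(75 + S(13, 8))**2 = (75 - 2)**2 = 73**2 = 5329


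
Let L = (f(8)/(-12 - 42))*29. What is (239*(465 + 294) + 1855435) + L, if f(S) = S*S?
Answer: 54993644/27 ≈ 2.0368e+6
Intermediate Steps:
f(S) = S²
L = -928/27 (L = (8²/(-12 - 42))*29 = (64/(-54))*29 = -1/54*64*29 = -32/27*29 = -928/27 ≈ -34.370)
(239*(465 + 294) + 1855435) + L = (239*(465 + 294) + 1855435) - 928/27 = (239*759 + 1855435) - 928/27 = (181401 + 1855435) - 928/27 = 2036836 - 928/27 = 54993644/27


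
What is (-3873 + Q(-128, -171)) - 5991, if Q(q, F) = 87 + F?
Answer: -9948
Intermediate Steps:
(-3873 + Q(-128, -171)) - 5991 = (-3873 + (87 - 171)) - 5991 = (-3873 - 84) - 5991 = -3957 - 5991 = -9948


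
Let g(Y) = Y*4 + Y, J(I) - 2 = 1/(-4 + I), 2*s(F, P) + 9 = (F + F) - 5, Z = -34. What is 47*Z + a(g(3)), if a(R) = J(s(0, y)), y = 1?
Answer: -17557/11 ≈ -1596.1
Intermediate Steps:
s(F, P) = -7 + F (s(F, P) = -9/2 + ((F + F) - 5)/2 = -9/2 + (2*F - 5)/2 = -9/2 + (-5 + 2*F)/2 = -9/2 + (-5/2 + F) = -7 + F)
J(I) = 2 + 1/(-4 + I)
g(Y) = 5*Y (g(Y) = 4*Y + Y = 5*Y)
a(R) = 21/11 (a(R) = (-7 + 2*(-7 + 0))/(-4 + (-7 + 0)) = (-7 + 2*(-7))/(-4 - 7) = (-7 - 14)/(-11) = -1/11*(-21) = 21/11)
47*Z + a(g(3)) = 47*(-34) + 21/11 = -1598 + 21/11 = -17557/11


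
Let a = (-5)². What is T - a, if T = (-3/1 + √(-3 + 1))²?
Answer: -25 + (3 - I*√2)² ≈ -18.0 - 8.4853*I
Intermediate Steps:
a = 25
T = (-3 + I*√2)² (T = (-3*1 + √(-2))² = (-3 + I*√2)² ≈ 7.0 - 8.4853*I)
T - a = (3 - I*√2)² - 1*25 = (3 - I*√2)² - 25 = -25 + (3 - I*√2)²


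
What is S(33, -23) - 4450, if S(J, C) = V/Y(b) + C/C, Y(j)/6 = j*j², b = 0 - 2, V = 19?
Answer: -213571/48 ≈ -4449.4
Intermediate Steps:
b = -2
Y(j) = 6*j³ (Y(j) = 6*(j*j²) = 6*j³)
S(J, C) = 29/48 (S(J, C) = 19/((6*(-2)³)) + C/C = 19/((6*(-8))) + 1 = 19/(-48) + 1 = 19*(-1/48) + 1 = -19/48 + 1 = 29/48)
S(33, -23) - 4450 = 29/48 - 4450 = -213571/48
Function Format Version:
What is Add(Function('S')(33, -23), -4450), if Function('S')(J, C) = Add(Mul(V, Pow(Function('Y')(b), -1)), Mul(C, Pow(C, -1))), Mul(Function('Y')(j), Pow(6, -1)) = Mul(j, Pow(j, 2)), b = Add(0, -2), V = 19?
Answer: Rational(-213571, 48) ≈ -4449.4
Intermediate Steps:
b = -2
Function('Y')(j) = Mul(6, Pow(j, 3)) (Function('Y')(j) = Mul(6, Mul(j, Pow(j, 2))) = Mul(6, Pow(j, 3)))
Function('S')(J, C) = Rational(29, 48) (Function('S')(J, C) = Add(Mul(19, Pow(Mul(6, Pow(-2, 3)), -1)), Mul(C, Pow(C, -1))) = Add(Mul(19, Pow(Mul(6, -8), -1)), 1) = Add(Mul(19, Pow(-48, -1)), 1) = Add(Mul(19, Rational(-1, 48)), 1) = Add(Rational(-19, 48), 1) = Rational(29, 48))
Add(Function('S')(33, -23), -4450) = Add(Rational(29, 48), -4450) = Rational(-213571, 48)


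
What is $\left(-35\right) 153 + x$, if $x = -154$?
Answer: $-5509$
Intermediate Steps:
$\left(-35\right) 153 + x = \left(-35\right) 153 - 154 = -5355 - 154 = -5509$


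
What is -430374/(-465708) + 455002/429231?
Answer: 66104655635/33316051758 ≈ 1.9842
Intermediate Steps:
-430374/(-465708) + 455002/429231 = -430374*(-1/465708) + 455002*(1/429231) = 71729/77618 + 455002/429231 = 66104655635/33316051758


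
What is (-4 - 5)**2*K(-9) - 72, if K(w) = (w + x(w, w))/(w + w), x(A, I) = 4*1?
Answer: -99/2 ≈ -49.500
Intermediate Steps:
x(A, I) = 4
K(w) = (4 + w)/(2*w) (K(w) = (w + 4)/(w + w) = (4 + w)/((2*w)) = (4 + w)*(1/(2*w)) = (4 + w)/(2*w))
(-4 - 5)**2*K(-9) - 72 = (-4 - 5)**2*((1/2)*(4 - 9)/(-9)) - 72 = (-9)**2*((1/2)*(-1/9)*(-5)) - 72 = 81*(5/18) - 72 = 45/2 - 72 = -99/2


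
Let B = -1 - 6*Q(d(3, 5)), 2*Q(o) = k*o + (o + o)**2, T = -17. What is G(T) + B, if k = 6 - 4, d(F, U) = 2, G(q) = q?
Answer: -78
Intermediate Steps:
k = 2
Q(o) = o + 2*o**2 (Q(o) = (2*o + (o + o)**2)/2 = (2*o + (2*o)**2)/2 = (2*o + 4*o**2)/2 = o + 2*o**2)
B = -61 (B = -1 - 12*(1 + 2*2) = -1 - 12*(1 + 4) = -1 - 12*5 = -1 - 6*10 = -1 - 60 = -61)
G(T) + B = -17 - 61 = -78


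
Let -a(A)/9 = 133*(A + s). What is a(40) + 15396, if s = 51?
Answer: -93531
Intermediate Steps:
a(A) = -61047 - 1197*A (a(A) = -1197*(A + 51) = -1197*(51 + A) = -9*(6783 + 133*A) = -61047 - 1197*A)
a(40) + 15396 = (-61047 - 1197*40) + 15396 = (-61047 - 47880) + 15396 = -108927 + 15396 = -93531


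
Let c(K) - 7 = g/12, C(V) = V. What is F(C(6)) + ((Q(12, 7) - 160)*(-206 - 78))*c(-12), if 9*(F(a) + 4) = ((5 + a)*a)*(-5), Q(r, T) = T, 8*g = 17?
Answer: 7483631/24 ≈ 3.1182e+5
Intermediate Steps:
g = 17/8 (g = (⅛)*17 = 17/8 ≈ 2.1250)
c(K) = 689/96 (c(K) = 7 + (17/8)/12 = 7 + (17/8)*(1/12) = 7 + 17/96 = 689/96)
F(a) = -4 - 5*a*(5 + a)/9 (F(a) = -4 + (((5 + a)*a)*(-5))/9 = -4 + ((a*(5 + a))*(-5))/9 = -4 + (-5*a*(5 + a))/9 = -4 - 5*a*(5 + a)/9)
F(C(6)) + ((Q(12, 7) - 160)*(-206 - 78))*c(-12) = (-4 - 25/9*6 - 5/9*6²) + ((7 - 160)*(-206 - 78))*(689/96) = (-4 - 50/3 - 5/9*36) - 153*(-284)*(689/96) = (-4 - 50/3 - 20) + 43452*(689/96) = -122/3 + 2494869/8 = 7483631/24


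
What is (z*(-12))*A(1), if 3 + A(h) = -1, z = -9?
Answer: -432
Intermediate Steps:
A(h) = -4 (A(h) = -3 - 1 = -4)
(z*(-12))*A(1) = -9*(-12)*(-4) = 108*(-4) = -432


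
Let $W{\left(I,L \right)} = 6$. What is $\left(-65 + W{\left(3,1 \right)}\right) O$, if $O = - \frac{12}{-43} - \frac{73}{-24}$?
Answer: $- \frac{202193}{1032} \approx -195.92$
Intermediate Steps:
$O = \frac{3427}{1032}$ ($O = \left(-12\right) \left(- \frac{1}{43}\right) - - \frac{73}{24} = \frac{12}{43} + \frac{73}{24} = \frac{3427}{1032} \approx 3.3207$)
$\left(-65 + W{\left(3,1 \right)}\right) O = \left(-65 + 6\right) \frac{3427}{1032} = \left(-59\right) \frac{3427}{1032} = - \frac{202193}{1032}$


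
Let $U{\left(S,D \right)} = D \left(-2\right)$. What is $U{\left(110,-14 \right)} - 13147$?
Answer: $-13119$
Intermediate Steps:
$U{\left(S,D \right)} = - 2 D$
$U{\left(110,-14 \right)} - 13147 = \left(-2\right) \left(-14\right) - 13147 = 28 - 13147 = -13119$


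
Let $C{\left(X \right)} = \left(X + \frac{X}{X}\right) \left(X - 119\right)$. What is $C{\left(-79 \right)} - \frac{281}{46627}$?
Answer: $\frac{720107107}{46627} \approx 15444.0$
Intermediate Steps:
$C{\left(X \right)} = \left(1 + X\right) \left(-119 + X\right)$ ($C{\left(X \right)} = \left(X + 1\right) \left(-119 + X\right) = \left(1 + X\right) \left(-119 + X\right)$)
$C{\left(-79 \right)} - \frac{281}{46627} = \left(-119 + \left(-79\right)^{2} - -9322\right) - \frac{281}{46627} = \left(-119 + 6241 + 9322\right) - 281 \cdot \frac{1}{46627} = 15444 - \frac{281}{46627} = \frac{720107107}{46627}$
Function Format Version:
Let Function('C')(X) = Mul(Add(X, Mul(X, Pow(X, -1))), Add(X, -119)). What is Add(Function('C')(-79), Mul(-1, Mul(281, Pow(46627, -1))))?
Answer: Rational(720107107, 46627) ≈ 15444.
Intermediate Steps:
Function('C')(X) = Mul(Add(1, X), Add(-119, X)) (Function('C')(X) = Mul(Add(X, 1), Add(-119, X)) = Mul(Add(1, X), Add(-119, X)))
Add(Function('C')(-79), Mul(-1, Mul(281, Pow(46627, -1)))) = Add(Add(-119, Pow(-79, 2), Mul(-118, -79)), Mul(-1, Mul(281, Pow(46627, -1)))) = Add(Add(-119, 6241, 9322), Mul(-1, Mul(281, Rational(1, 46627)))) = Add(15444, Mul(-1, Rational(281, 46627))) = Add(15444, Rational(-281, 46627)) = Rational(720107107, 46627)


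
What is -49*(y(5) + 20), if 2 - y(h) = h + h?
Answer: -588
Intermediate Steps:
y(h) = 2 - 2*h (y(h) = 2 - (h + h) = 2 - 2*h)
-49*(y(5) + 20) = -49*((2 - 2*5) + 20) = -49*((2 - 10) + 20) = -49*(-8 + 20) = -49*12 = -588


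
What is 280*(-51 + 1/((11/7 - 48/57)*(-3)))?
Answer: -4192720/291 ≈ -14408.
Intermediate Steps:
280*(-51 + 1/((11/7 - 48/57)*(-3))) = 280*(-51 + 1/((11*(1/7) - 48*1/57)*(-3))) = 280*(-51 + 1/((11/7 - 16/19)*(-3))) = 280*(-51 + 1/((97/133)*(-3))) = 280*(-51 + 1/(-291/133)) = 280*(-51 - 133/291) = 280*(-14974/291) = -4192720/291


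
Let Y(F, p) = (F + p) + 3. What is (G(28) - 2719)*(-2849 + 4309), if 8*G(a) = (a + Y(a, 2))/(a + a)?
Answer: -444588615/112 ≈ -3.9695e+6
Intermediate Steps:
Y(F, p) = 3 + F + p
G(a) = (5 + 2*a)/(16*a) (G(a) = ((a + (3 + a + 2))/(a + a))/8 = ((a + (5 + a))/((2*a)))/8 = ((5 + 2*a)*(1/(2*a)))/8 = ((5 + 2*a)/(2*a))/8 = (5 + 2*a)/(16*a))
(G(28) - 2719)*(-2849 + 4309) = ((1/16)*(5 + 2*28)/28 - 2719)*(-2849 + 4309) = ((1/16)*(1/28)*(5 + 56) - 2719)*1460 = ((1/16)*(1/28)*61 - 2719)*1460 = (61/448 - 2719)*1460 = -1218051/448*1460 = -444588615/112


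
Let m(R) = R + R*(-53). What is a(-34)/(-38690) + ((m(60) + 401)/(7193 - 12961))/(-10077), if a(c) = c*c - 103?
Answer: -30654956659/1124411410920 ≈ -0.027263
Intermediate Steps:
m(R) = -52*R (m(R) = R - 53*R = -52*R)
a(c) = -103 + c**2 (a(c) = c**2 - 103 = -103 + c**2)
a(-34)/(-38690) + ((m(60) + 401)/(7193 - 12961))/(-10077) = (-103 + (-34)**2)/(-38690) + ((-52*60 + 401)/(7193 - 12961))/(-10077) = (-103 + 1156)*(-1/38690) + ((-3120 + 401)/(-5768))*(-1/10077) = 1053*(-1/38690) - 2719*(-1/5768)*(-1/10077) = -1053/38690 + (2719/5768)*(-1/10077) = -1053/38690 - 2719/58124136 = -30654956659/1124411410920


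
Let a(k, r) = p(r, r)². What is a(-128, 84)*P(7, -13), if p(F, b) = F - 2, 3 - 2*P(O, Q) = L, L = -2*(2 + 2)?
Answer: 36982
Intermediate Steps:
L = -8 (L = -2*4 = -8)
P(O, Q) = 11/2 (P(O, Q) = 3/2 - ½*(-8) = 3/2 + 4 = 11/2)
p(F, b) = -2 + F
a(k, r) = (-2 + r)²
a(-128, 84)*P(7, -13) = (-2 + 84)²*(11/2) = 82²*(11/2) = 6724*(11/2) = 36982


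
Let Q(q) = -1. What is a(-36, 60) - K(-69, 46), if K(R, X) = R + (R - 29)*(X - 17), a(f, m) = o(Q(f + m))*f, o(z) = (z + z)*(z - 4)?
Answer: 2551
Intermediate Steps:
o(z) = 2*z*(-4 + z) (o(z) = (2*z)*(-4 + z) = 2*z*(-4 + z))
a(f, m) = 10*f (a(f, m) = (2*(-1)*(-4 - 1))*f = (2*(-1)*(-5))*f = 10*f)
K(R, X) = R + (-29 + R)*(-17 + X)
a(-36, 60) - K(-69, 46) = 10*(-36) - (493 - 29*46 - 16*(-69) - 69*46) = -360 - (493 - 1334 + 1104 - 3174) = -360 - 1*(-2911) = -360 + 2911 = 2551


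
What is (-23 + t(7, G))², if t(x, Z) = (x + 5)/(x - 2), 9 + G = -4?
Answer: 10609/25 ≈ 424.36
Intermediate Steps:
G = -13 (G = -9 - 4 = -13)
t(x, Z) = (5 + x)/(-2 + x)
(-23 + t(7, G))² = (-23 + (5 + 7)/(-2 + 7))² = (-23 + 12/5)² = (-103/5)² = 10609/25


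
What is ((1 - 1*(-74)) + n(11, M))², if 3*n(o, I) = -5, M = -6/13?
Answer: 48400/9 ≈ 5377.8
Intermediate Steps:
M = -6/13 (M = -6*1/13 = -6/13 ≈ -0.46154)
n(o, I) = -5/3 (n(o, I) = (⅓)*(-5) = -5/3)
((1 - 1*(-74)) + n(11, M))² = ((1 - 1*(-74)) - 5/3)² = ((1 + 74) - 5/3)² = (75 - 5/3)² = (220/3)² = 48400/9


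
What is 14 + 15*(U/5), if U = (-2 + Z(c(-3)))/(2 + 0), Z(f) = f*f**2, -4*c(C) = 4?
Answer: 19/2 ≈ 9.5000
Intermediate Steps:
c(C) = -1 (c(C) = -1/4*4 = -1)
Z(f) = f**3
U = -3/2 (U = (-2 + (-1)**3)/(2 + 0) = (-2 - 1)/2 = (1/2)*(-3) = -3/2 ≈ -1.5000)
14 + 15*(U/5) = 14 + 15*(-3/2/5) = 14 + 15*(-3/2*1/5) = 14 + 15*(-3/10) = 14 - 9/2 = 19/2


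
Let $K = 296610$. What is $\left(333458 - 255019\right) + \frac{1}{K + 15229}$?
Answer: $\frac{24460339322}{311839} \approx 78439.0$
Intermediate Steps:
$\left(333458 - 255019\right) + \frac{1}{K + 15229} = \left(333458 - 255019\right) + \frac{1}{296610 + 15229} = 78439 + \frac{1}{311839} = \frac{24460339322}{311839}$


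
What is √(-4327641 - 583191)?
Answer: 12*I*√34103 ≈ 2216.0*I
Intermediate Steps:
√(-4327641 - 583191) = √(-4910832) = 12*I*√34103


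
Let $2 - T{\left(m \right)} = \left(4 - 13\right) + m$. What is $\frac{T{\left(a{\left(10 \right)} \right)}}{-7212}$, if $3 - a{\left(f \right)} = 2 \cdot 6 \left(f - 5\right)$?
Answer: $- \frac{17}{1803} \approx -0.0094287$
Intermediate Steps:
$a{\left(f \right)} = 63 - 12 f$ ($a{\left(f \right)} = 3 - 2 \cdot 6 \left(f - 5\right) = 3 - 12 \left(-5 + f\right) = 3 - \left(-60 + 12 f\right) = 63 - 12 f$)
$T{\left(m \right)} = 11 - m$ ($T{\left(m \right)} = 2 - \left(\left(4 - 13\right) + m\right) = 2 - \left(-9 + m\right) = 11 - m$)
$\frac{T{\left(a{\left(10 \right)} \right)}}{-7212} = \frac{11 - \left(63 - 120\right)}{-7212} = \left(11 - \left(63 - 120\right)\right) \left(- \frac{1}{7212}\right) = \left(11 - -57\right) \left(- \frac{1}{7212}\right) = \left(11 + 57\right) \left(- \frac{1}{7212}\right) = 68 \left(- \frac{1}{7212}\right) = - \frac{17}{1803}$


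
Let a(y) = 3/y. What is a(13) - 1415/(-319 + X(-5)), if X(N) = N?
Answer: 19367/4212 ≈ 4.5981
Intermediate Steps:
a(13) - 1415/(-319 + X(-5)) = 3/13 - 1415/(-319 - 5) = 3*(1/13) - 1415/(-324) = 3/13 - 1/324*(-1415) = 3/13 + 1415/324 = 19367/4212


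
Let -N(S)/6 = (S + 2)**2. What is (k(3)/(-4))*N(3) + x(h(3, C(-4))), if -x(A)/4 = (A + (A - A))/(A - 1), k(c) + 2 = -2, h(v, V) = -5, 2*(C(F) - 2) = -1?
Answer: -460/3 ≈ -153.33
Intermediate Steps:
C(F) = 3/2 (C(F) = 2 + (1/2)*(-1) = 2 - 1/2 = 3/2)
N(S) = -6*(2 + S)**2 (N(S) = -6*(S + 2)**2 = -6*(2 + S)**2)
k(c) = -4 (k(c) = -2 - 2 = -4)
x(A) = -4*A/(-1 + A) (x(A) = -4*(A + (A - A))/(A - 1) = -4*(A + 0)/(-1 + A) = -4*A/(-1 + A))
(k(3)/(-4))*N(3) + x(h(3, C(-4))) = (-4/(-4))*(-6*(2 + 3)**2) - 4*(-5)/(-1 - 5) = (-4*(-1/4))*(-6*5**2) - 4*(-5)/(-6) = 1*(-6*25) - 4*(-5)*(-1/6) = 1*(-150) - 10/3 = -150 - 10/3 = -460/3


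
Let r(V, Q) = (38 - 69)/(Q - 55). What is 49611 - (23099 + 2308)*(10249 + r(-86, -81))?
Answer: -35407943169/136 ≈ -2.6035e+8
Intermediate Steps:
r(V, Q) = -31/(-55 + Q)
49611 - (23099 + 2308)*(10249 + r(-86, -81)) = 49611 - (23099 + 2308)*(10249 - 31/(-55 - 81)) = 49611 - 25407*(10249 - 31/(-136)) = 49611 - 25407*(10249 - 31*(-1/136)) = 49611 - 25407*(10249 + 31/136) = 49611 - 25407*1393895/136 = 49611 - 1*35414690265/136 = 49611 - 35414690265/136 = -35407943169/136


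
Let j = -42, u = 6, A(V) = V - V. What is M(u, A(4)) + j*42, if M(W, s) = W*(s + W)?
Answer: -1728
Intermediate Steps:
A(V) = 0
M(W, s) = W*(W + s)
M(u, A(4)) + j*42 = 6*(6 + 0) - 42*42 = 6*6 - 1764 = 36 - 1764 = -1728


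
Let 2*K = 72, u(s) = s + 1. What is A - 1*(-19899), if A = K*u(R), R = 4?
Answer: 20079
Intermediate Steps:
u(s) = 1 + s
K = 36 (K = (½)*72 = 36)
A = 180 (A = 36*(1 + 4) = 36*5 = 180)
A - 1*(-19899) = 180 - 1*(-19899) = 180 + 19899 = 20079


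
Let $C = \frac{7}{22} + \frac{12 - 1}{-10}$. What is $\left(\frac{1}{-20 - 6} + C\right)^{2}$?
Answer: $\frac{1375929}{2044900} \approx 0.67286$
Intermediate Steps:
$C = - \frac{43}{55}$ ($C = 7 \cdot \frac{1}{22} + \left(12 - 1\right) \left(- \frac{1}{10}\right) = \frac{7}{22} + 11 \left(- \frac{1}{10}\right) = \frac{7}{22} - \frac{11}{10} = - \frac{43}{55} \approx -0.78182$)
$\left(\frac{1}{-20 - 6} + C\right)^{2} = \left(\frac{1}{-20 - 6} - \frac{43}{55}\right)^{2} = \left(\frac{1}{-26} - \frac{43}{55}\right)^{2} = \left(- \frac{1}{26} - \frac{43}{55}\right)^{2} = \left(- \frac{1173}{1430}\right)^{2} = \frac{1375929}{2044900}$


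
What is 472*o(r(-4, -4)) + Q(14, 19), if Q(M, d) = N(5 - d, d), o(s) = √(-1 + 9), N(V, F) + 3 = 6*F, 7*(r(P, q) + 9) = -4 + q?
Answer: 111 + 944*√2 ≈ 1446.0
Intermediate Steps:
r(P, q) = -67/7 + q/7 (r(P, q) = -9 + (-4 + q)/7 = -9 + (-4/7 + q/7) = -67/7 + q/7)
N(V, F) = -3 + 6*F
o(s) = 2*√2 (o(s) = √8 = 2*√2)
Q(M, d) = -3 + 6*d
472*o(r(-4, -4)) + Q(14, 19) = 472*(2*√2) + (-3 + 6*19) = 944*√2 + (-3 + 114) = 944*√2 + 111 = 111 + 944*√2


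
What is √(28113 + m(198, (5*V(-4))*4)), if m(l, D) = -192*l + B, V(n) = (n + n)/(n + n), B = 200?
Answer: I*√9703 ≈ 98.504*I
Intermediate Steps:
V(n) = 1 (V(n) = (2*n)/((2*n)) = (2*n)*(1/(2*n)) = 1)
m(l, D) = 200 - 192*l (m(l, D) = -192*l + 200 = 200 - 192*l)
√(28113 + m(198, (5*V(-4))*4)) = √(28113 + (200 - 192*198)) = √(28113 + (200 - 38016)) = √(28113 - 37816) = √(-9703) = I*√9703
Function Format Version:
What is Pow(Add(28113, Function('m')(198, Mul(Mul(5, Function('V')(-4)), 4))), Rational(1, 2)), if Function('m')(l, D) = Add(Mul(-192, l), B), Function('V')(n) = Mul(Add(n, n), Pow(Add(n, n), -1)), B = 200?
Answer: Mul(I, Pow(9703, Rational(1, 2))) ≈ Mul(98.504, I)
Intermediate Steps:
Function('V')(n) = 1 (Function('V')(n) = Mul(Mul(2, n), Pow(Mul(2, n), -1)) = Mul(Mul(2, n), Mul(Rational(1, 2), Pow(n, -1))) = 1)
Function('m')(l, D) = Add(200, Mul(-192, l)) (Function('m')(l, D) = Add(Mul(-192, l), 200) = Add(200, Mul(-192, l)))
Pow(Add(28113, Function('m')(198, Mul(Mul(5, Function('V')(-4)), 4))), Rational(1, 2)) = Pow(Add(28113, Add(200, Mul(-192, 198))), Rational(1, 2)) = Pow(Add(28113, Add(200, -38016)), Rational(1, 2)) = Pow(Add(28113, -37816), Rational(1, 2)) = Pow(-9703, Rational(1, 2)) = Mul(I, Pow(9703, Rational(1, 2)))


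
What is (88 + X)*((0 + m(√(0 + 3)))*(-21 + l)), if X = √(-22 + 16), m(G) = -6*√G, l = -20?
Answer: 246*3^(¼)*(88 + I*√6) ≈ 28490.0 + 793.03*I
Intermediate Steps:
X = I*√6 (X = √(-6) = I*√6 ≈ 2.4495*I)
(88 + X)*((0 + m(√(0 + 3)))*(-21 + l)) = (88 + I*√6)*((0 - 6*(0 + 3)^(¼))*(-21 - 20)) = (88 + I*√6)*((0 - 6*3^(¼))*(-41)) = (88 + I*√6)*(-6*3^(¼)*(-41)) = (88 + I*√6)*(246*3^(¼)) = 246*3^(¼)*(88 + I*√6)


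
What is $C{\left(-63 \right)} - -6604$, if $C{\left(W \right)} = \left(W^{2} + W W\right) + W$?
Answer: $14479$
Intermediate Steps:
$C{\left(W \right)} = W + 2 W^{2}$ ($C{\left(W \right)} = \left(W^{2} + W^{2}\right) + W = 2 W^{2} + W = W + 2 W^{2}$)
$C{\left(-63 \right)} - -6604 = - 63 \left(1 + 2 \left(-63\right)\right) - -6604 = - 63 \left(1 - 126\right) + 6604 = \left(-63\right) \left(-125\right) + 6604 = 7875 + 6604 = 14479$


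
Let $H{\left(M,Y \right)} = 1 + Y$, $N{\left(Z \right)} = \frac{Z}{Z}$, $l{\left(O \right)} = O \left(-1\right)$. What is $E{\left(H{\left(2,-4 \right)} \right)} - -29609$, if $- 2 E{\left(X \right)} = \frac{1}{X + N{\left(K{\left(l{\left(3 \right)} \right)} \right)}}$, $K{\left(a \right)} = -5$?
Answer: $\frac{118437}{4} \approx 29609.0$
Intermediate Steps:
$l{\left(O \right)} = - O$
$N{\left(Z \right)} = 1$
$E{\left(X \right)} = - \frac{1}{2 \left(1 + X\right)}$ ($E{\left(X \right)} = - \frac{1}{2 \left(X + 1\right)} = - \frac{1}{2 \left(1 + X\right)}$)
$E{\left(H{\left(2,-4 \right)} \right)} - -29609 = - \frac{1}{2 + 2 \left(1 - 4\right)} - -29609 = - \frac{1}{2 + 2 \left(-3\right)} + 29609 = - \frac{1}{2 - 6} + 29609 = - \frac{1}{-4} + 29609 = \left(-1\right) \left(- \frac{1}{4}\right) + 29609 = \frac{1}{4} + 29609 = \frac{118437}{4}$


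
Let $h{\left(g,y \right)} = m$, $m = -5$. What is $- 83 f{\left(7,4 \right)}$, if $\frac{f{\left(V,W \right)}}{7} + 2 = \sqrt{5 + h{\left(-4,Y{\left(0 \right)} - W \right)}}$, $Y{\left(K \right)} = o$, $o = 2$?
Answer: $1162$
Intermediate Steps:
$Y{\left(K \right)} = 2$
$h{\left(g,y \right)} = -5$
$f{\left(V,W \right)} = -14$ ($f{\left(V,W \right)} = -14 + 7 \sqrt{5 - 5} = -14 + 7 \sqrt{0} = -14 + 7 \cdot 0 = -14 + 0 = -14$)
$- 83 f{\left(7,4 \right)} = \left(-83\right) \left(-14\right) = 1162$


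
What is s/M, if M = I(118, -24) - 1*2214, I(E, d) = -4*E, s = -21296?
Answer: 10648/1343 ≈ 7.9285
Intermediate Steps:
M = -2686 (M = -4*118 - 1*2214 = -472 - 2214 = -2686)
s/M = -21296/(-2686) = -21296*(-1/2686) = 10648/1343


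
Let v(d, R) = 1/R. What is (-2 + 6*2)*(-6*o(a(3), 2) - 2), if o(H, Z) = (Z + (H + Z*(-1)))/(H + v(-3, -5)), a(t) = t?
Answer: -590/7 ≈ -84.286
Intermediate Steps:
v(d, R) = 1/R
o(H, Z) = H/(-1/5 + H) (o(H, Z) = (Z + (H + Z*(-1)))/(H + 1/(-5)) = (Z + (H - Z))/(H - 1/5) = H/(-1/5 + H))
(-2 + 6*2)*(-6*o(a(3), 2) - 2) = (-2 + 6*2)*(-30*3/(-1 + 5*3) - 2) = (-2 + 12)*(-30*3/(-1 + 15) - 2) = 10*(-30*3/14 - 2) = 10*(-6*15/14 - 2) = 10*(-45/7 - 2) = 10*(-59/7) = -590/7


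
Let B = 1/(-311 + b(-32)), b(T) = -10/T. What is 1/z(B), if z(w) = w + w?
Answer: -4971/32 ≈ -155.34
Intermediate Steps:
B = -16/4971 (B = 1/(-311 - 10/(-32)) = 1/(-311 - 10*(-1/32)) = 1/(-311 + 5/16) = 1/(-4971/16) = -16/4971 ≈ -0.0032187)
z(w) = 2*w
1/z(B) = 1/(2*(-16/4971)) = 1/(-32/4971) = -4971/32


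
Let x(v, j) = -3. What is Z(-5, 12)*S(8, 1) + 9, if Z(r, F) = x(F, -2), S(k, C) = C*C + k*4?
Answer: -90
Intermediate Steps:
S(k, C) = C² + 4*k
Z(r, F) = -3
Z(-5, 12)*S(8, 1) + 9 = -3*(1² + 4*8) + 9 = -3*(1 + 32) + 9 = -3*33 + 9 = -99 + 9 = -90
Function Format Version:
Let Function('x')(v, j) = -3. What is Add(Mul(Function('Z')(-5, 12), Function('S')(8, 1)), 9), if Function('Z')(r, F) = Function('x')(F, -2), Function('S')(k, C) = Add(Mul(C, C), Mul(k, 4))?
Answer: -90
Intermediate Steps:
Function('S')(k, C) = Add(Pow(C, 2), Mul(4, k))
Function('Z')(r, F) = -3
Add(Mul(Function('Z')(-5, 12), Function('S')(8, 1)), 9) = Add(Mul(-3, Add(Pow(1, 2), Mul(4, 8))), 9) = Add(Mul(-3, Add(1, 32)), 9) = Add(Mul(-3, 33), 9) = Add(-99, 9) = -90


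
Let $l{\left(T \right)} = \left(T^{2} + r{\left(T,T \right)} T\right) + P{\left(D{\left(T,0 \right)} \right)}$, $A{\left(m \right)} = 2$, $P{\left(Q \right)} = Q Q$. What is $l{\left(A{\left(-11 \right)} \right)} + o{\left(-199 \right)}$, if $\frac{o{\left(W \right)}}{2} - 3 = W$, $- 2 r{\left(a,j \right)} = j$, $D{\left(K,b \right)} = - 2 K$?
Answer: $-374$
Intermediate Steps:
$P{\left(Q \right)} = Q^{2}$
$r{\left(a,j \right)} = - \frac{j}{2}$
$o{\left(W \right)} = 6 + 2 W$
$l{\left(T \right)} = \frac{9 T^{2}}{2}$ ($l{\left(T \right)} = \left(T^{2} + - \frac{T}{2} T\right) + \left(- 2 T\right)^{2} = \left(T^{2} - \frac{T^{2}}{2}\right) + 4 T^{2} = \frac{T^{2}}{2} + 4 T^{2} = \frac{9 T^{2}}{2}$)
$l{\left(A{\left(-11 \right)} \right)} + o{\left(-199 \right)} = \frac{9 \cdot 2^{2}}{2} + \left(6 + 2 \left(-199\right)\right) = \frac{9}{2} \cdot 4 + \left(6 - 398\right) = 18 - 392 = -374$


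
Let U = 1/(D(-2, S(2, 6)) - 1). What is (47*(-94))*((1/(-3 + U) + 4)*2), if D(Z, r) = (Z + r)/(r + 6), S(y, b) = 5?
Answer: -1166352/35 ≈ -33324.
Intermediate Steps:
D(Z, r) = (Z + r)/(6 + r)
U = -11/8 (U = 1/((-2 + 5)/(6 + 5) - 1) = 1/(3/11 - 1) = 1/(-8/11) = -11/8 ≈ -1.3750)
(47*(-94))*((1/(-3 + U) + 4)*2) = (47*(-94))*((1/(-3 - 11/8) + 4)*2) = -4418*(1/(-35/8) + 4)*2 = -4418*(-8/35 + 4)*2 = -583176*2/35 = -4418*264/35 = -1166352/35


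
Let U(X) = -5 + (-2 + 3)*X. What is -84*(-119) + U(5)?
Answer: 9996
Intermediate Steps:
U(X) = -5 + X (U(X) = -5 + 1*X = -5 + X)
-84*(-119) + U(5) = -84*(-119) + (-5 + 5) = 9996 + 0 = 9996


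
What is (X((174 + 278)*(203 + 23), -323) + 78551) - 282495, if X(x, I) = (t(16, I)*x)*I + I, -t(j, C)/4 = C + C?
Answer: -85259532331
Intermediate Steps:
t(j, C) = -8*C (t(j, C) = -4*(C + C) = -8*C)
X(x, I) = I - 8*x*I² (X(x, I) = ((-8*I)*x)*I + I = (-8*I*x)*I + I = -8*x*I² + I = I - 8*x*I²)
(X((174 + 278)*(203 + 23), -323) + 78551) - 282495 = (-323*(1 - 8*(-323)*(174 + 278)*(203 + 23)) + 78551) - 282495 = (-323*(1 - 8*(-323)*452*226) + 78551) - 282495 = (-323*(1 - 8*(-323)*102152) + 78551) - 282495 = (-323*(1 + 263960768) + 78551) - 282495 = (-323*263960769 + 78551) - 282495 = (-85259328387 + 78551) - 282495 = -85259249836 - 282495 = -85259532331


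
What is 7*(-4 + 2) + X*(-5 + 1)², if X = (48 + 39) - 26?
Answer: 962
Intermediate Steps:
X = 61 (X = 87 - 26 = 61)
7*(-4 + 2) + X*(-5 + 1)² = 7*(-4 + 2) + 61*(-5 + 1)² = 7*(-2) + 61*(-4)² = -14 + 61*16 = -14 + 976 = 962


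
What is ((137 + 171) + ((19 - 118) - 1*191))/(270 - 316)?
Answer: -9/23 ≈ -0.39130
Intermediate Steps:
((137 + 171) + ((19 - 118) - 1*191))/(270 - 316) = (308 + (-99 - 191))/(-46) = (308 - 290)*(-1/46) = 18*(-1/46) = -9/23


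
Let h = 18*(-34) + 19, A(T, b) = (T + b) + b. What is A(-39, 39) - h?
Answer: 632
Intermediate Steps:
A(T, b) = T + 2*b
h = -593 (h = -612 + 19 = -593)
A(-39, 39) - h = (-39 + 2*39) - 1*(-593) = (-39 + 78) + 593 = 39 + 593 = 632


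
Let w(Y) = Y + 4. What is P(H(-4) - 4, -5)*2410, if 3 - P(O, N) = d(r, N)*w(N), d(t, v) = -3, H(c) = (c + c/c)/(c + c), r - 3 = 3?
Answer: 0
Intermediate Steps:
r = 6 (r = 3 + 3 = 6)
H(c) = (1 + c)/(2*c) (H(c) = (c + 1)/((2*c)) = (1 + c)*(1/(2*c)) = (1 + c)/(2*c))
w(Y) = 4 + Y
P(O, N) = 15 + 3*N (P(O, N) = 3 - (-3)*(4 + N) = 3 - (-12 - 3*N) = 3 + (12 + 3*N) = 15 + 3*N)
P(H(-4) - 4, -5)*2410 = (15 + 3*(-5))*2410 = (15 - 15)*2410 = 0*2410 = 0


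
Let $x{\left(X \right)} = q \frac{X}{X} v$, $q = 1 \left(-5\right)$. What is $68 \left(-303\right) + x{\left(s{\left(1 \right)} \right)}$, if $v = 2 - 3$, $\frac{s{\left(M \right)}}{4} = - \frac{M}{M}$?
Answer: $-20599$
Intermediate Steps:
$q = -5$
$s{\left(M \right)} = -4$ ($s{\left(M \right)} = 4 \left(- \frac{M}{M}\right) = 4 \left(\left(-1\right) 1\right) = 4 \left(-1\right) = -4$)
$v = -1$
$x{\left(X \right)} = 5$ ($x{\left(X \right)} = - 5 \frac{X}{X} \left(-1\right) = \left(-5\right) 1 \left(-1\right) = \left(-5\right) \left(-1\right) = 5$)
$68 \left(-303\right) + x{\left(s{\left(1 \right)} \right)} = 68 \left(-303\right) + 5 = -20604 + 5 = -20599$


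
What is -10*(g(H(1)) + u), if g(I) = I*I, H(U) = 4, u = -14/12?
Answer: -445/3 ≈ -148.33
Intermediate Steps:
u = -7/6 (u = -14*1/12 = -7/6 ≈ -1.1667)
g(I) = I²
-10*(g(H(1)) + u) = -10*(4² - 7/6) = -10*(16 - 7/6) = -10*89/6 = -445/3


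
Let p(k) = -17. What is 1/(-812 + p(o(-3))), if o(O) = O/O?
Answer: -1/829 ≈ -0.0012063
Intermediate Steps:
o(O) = 1
1/(-812 + p(o(-3))) = 1/(-812 - 17) = 1/(-829) = -1/829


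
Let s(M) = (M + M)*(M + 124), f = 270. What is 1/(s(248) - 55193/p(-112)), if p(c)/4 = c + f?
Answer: 632/116556391 ≈ 5.4223e-6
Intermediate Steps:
s(M) = 2*M*(124 + M) (s(M) = (2*M)*(124 + M) = 2*M*(124 + M))
p(c) = 1080 + 4*c (p(c) = 4*(c + 270) = 4*(270 + c) = 1080 + 4*c)
1/(s(248) - 55193/p(-112)) = 1/(2*248*(124 + 248) - 55193/(1080 + 4*(-112))) = 1/(2*248*372 - 55193/(1080 - 448)) = 1/(184512 - 55193/632) = 1/(116556391/632) = 632/116556391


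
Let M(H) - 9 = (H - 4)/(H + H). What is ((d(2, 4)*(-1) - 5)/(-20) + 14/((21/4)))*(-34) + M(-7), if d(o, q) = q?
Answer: -10099/105 ≈ -96.181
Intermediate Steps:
M(H) = 9 + (-4 + H)/(2*H) (M(H) = 9 + (H - 4)/(H + H) = 9 + (-4 + H)/((2*H)) = 9 + (-4 + H)*(1/(2*H)) = 9 + (-4 + H)/(2*H))
((d(2, 4)*(-1) - 5)/(-20) + 14/((21/4)))*(-34) + M(-7) = ((4*(-1) - 5)/(-20) + 14/((21/4)))*(-34) + (19/2 - 2/(-7)) = ((-4 - 5)*(-1/20) + 14/((21*(¼))))*(-34) + (19/2 - 2*(-⅐)) = (-9*(-1/20) + 14/(21/4))*(-34) + (19/2 + 2/7) = (9/20 + 14*(4/21))*(-34) + 137/14 = (9/20 + 8/3)*(-34) + 137/14 = (187/60)*(-34) + 137/14 = -3179/30 + 137/14 = -10099/105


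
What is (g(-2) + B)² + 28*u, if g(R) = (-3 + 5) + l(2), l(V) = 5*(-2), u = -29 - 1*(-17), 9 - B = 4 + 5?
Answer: -272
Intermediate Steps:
B = 0 (B = 9 - (4 + 5) = 9 - 1*9 = 9 - 9 = 0)
u = -12 (u = -29 + 17 = -12)
l(V) = -10
g(R) = -8 (g(R) = (-3 + 5) - 10 = 2 - 10 = -8)
(g(-2) + B)² + 28*u = (-8 + 0)² + 28*(-12) = (-8)² - 336 = 64 - 336 = -272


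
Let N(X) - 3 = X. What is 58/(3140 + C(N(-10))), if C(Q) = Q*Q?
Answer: 58/3189 ≈ 0.018188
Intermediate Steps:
N(X) = 3 + X
C(Q) = Q**2
58/(3140 + C(N(-10))) = 58/(3140 + (3 - 10)**2) = 58/(3140 + (-7)**2) = 58/(3140 + 49) = 58/3189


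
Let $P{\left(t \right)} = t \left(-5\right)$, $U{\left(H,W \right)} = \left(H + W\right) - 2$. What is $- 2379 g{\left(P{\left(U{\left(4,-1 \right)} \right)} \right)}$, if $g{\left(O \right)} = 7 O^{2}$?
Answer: $-416325$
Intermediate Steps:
$U{\left(H,W \right)} = -2 + H + W$
$P{\left(t \right)} = - 5 t$
$- 2379 g{\left(P{\left(U{\left(4,-1 \right)} \right)} \right)} = - 2379 \cdot 7 \left(- 5 \left(-2 + 4 - 1\right)\right)^{2} = - 2379 \cdot 7 \left(\left(-5\right) 1\right)^{2} = - 2379 \cdot 7 \left(-5\right)^{2} = - 2379 \cdot 7 \cdot 25 = \left(-2379\right) 175 = -416325$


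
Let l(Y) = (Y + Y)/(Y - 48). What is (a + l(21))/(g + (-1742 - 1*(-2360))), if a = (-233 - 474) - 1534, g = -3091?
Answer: 20183/22257 ≈ 0.90682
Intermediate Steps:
l(Y) = 2*Y/(-48 + Y) (l(Y) = (2*Y)/(-48 + Y) = 2*Y/(-48 + Y))
a = -2241 (a = -707 - 1534 = -2241)
(a + l(21))/(g + (-1742 - 1*(-2360))) = (-2241 + 2*21/(-48 + 21))/(-3091 + (-1742 - 1*(-2360))) = (-2241 + 2*21/(-27))/(-3091 + (-1742 + 2360)) = (-2241 + 2*21*(-1/27))/(-3091 + 618) = (-2241 - 14/9)/(-2473) = -20183/9*(-1/2473) = 20183/22257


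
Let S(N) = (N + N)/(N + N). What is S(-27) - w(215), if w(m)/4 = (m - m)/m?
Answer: 1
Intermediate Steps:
w(m) = 0 (w(m) = 4*((m - m)/m) = 4*(0/m) = 4*0 = 0)
S(N) = 1 (S(N) = (2*N)/((2*N)) = (2*N)*(1/(2*N)) = 1)
S(-27) - w(215) = 1 - 1*0 = 1 + 0 = 1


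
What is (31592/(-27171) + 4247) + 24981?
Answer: 794122396/27171 ≈ 29227.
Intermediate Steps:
(31592/(-27171) + 4247) + 24981 = (31592*(-1/27171) + 4247) + 24981 = (-31592/27171 + 4247) + 24981 = 115363645/27171 + 24981 = 794122396/27171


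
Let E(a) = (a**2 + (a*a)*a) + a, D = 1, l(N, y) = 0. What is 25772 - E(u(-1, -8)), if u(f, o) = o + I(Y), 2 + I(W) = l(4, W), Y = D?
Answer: 26682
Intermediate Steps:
Y = 1
I(W) = -2 (I(W) = -2 + 0 = -2)
u(f, o) = -2 + o (u(f, o) = o - 2 = -2 + o)
E(a) = a + a**2 + a**3 (E(a) = (a**2 + a**2*a) + a = (a**2 + a**3) + a = a + a**2 + a**3)
25772 - E(u(-1, -8)) = 25772 - (-2 - 8)*(1 + (-2 - 8) + (-2 - 8)**2) = 25772 - (-10)*(1 - 10 + (-10)**2) = 25772 - (-10)*(1 - 10 + 100) = 25772 - (-10)*91 = 25772 - 1*(-910) = 25772 + 910 = 26682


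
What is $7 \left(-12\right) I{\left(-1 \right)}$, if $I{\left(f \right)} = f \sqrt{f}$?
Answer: $84 i \approx 84.0 i$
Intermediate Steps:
$I{\left(f \right)} = f^{\frac{3}{2}}$
$7 \left(-12\right) I{\left(-1 \right)} = 7 \left(-12\right) \left(-1\right)^{\frac{3}{2}} = - 84 \left(- i\right) = 84 i$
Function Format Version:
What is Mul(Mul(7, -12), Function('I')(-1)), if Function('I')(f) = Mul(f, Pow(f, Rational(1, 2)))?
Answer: Mul(84, I) ≈ Mul(84.000, I)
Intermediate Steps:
Function('I')(f) = Pow(f, Rational(3, 2))
Mul(Mul(7, -12), Function('I')(-1)) = Mul(Mul(7, -12), Pow(-1, Rational(3, 2))) = Mul(-84, Mul(-1, I)) = Mul(84, I)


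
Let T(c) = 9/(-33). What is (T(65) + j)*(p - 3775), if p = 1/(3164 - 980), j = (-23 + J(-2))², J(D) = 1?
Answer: -3988137389/2184 ≈ -1.8261e+6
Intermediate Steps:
T(c) = -3/11 (T(c) = 9*(-1/33) = -3/11)
j = 484 (j = (-23 + 1)² = (-22)² = 484)
p = 1/2184 ≈ 0.00045788
(T(65) + j)*(p - 3775) = (-3/11 + 484)*(1/2184 - 3775) = (5321/11)*(-8244599/2184) = -3988137389/2184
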